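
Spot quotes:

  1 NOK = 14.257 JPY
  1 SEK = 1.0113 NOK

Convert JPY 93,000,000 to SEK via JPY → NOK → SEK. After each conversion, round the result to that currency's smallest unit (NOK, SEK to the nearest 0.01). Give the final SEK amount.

SEK 6,450,223.92

JPY 93,000,000 ÷ 14.257 = NOK 6,523,111.45
NOK 6,523,111.45 ÷ 1.0113 = SEK 6,450,223.92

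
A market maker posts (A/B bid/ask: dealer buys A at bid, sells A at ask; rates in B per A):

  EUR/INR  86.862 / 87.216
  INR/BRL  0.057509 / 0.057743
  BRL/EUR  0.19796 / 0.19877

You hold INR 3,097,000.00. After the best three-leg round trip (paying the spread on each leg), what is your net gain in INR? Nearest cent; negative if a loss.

Best loop INR → EUR → BRL → INR:
INR 3,097,000.00 ÷ 87.216 (buy EUR at ask) = EUR 35,509.54
EUR 35,509.54 ÷ 0.19877 (buy BRL at ask) = BRL 178,646.37
BRL 178,646.37 ÷ 0.057743 (buy INR at ask) = INR 3,093,818.69

Net result: INR -3,181.31 (no profitable arbitrage after spreads)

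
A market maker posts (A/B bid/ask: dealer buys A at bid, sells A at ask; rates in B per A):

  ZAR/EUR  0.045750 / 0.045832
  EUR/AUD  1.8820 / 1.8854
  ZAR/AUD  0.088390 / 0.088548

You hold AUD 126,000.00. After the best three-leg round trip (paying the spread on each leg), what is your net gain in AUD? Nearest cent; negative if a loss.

Best loop AUD → EUR → ZAR → AUD:
AUD 126,000.00 ÷ 1.8854 (buy EUR at ask) = EUR 66,829.32
EUR 66,829.32 ÷ 0.045832 (buy ZAR at ask) = ZAR 1,458,136.67
ZAR 1,458,136.67 × 0.088390 (sell ZAR at bid) = AUD 128,884.70

Net profit: AUD 2,884.70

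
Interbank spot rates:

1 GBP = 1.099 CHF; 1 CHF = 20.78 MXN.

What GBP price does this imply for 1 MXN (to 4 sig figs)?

MXN/GBP = 0.04379

1 MXN ÷ 20.78 = 0.0481232 CHF
0.0481232 CHF ÷ 1.099 = 0.0437882 GBP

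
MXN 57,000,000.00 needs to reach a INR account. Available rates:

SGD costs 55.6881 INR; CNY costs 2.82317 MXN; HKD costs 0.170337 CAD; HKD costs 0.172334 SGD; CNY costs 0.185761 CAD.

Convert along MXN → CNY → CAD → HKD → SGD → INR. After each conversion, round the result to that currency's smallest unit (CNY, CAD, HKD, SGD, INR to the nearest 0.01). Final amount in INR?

MXN 57,000,000.00 ÷ 2.82317 = CNY 20,190,070.03
CNY 20,190,070.03 × 0.185761 = CAD 3,750,527.60
CAD 3,750,527.60 ÷ 0.170337 = HKD 22,018,279.06
HKD 22,018,279.06 × 0.172334 = SGD 3,794,498.10
SGD 3,794,498.10 × 55.6881 = INR 211,308,389.64

INR 211,308,389.64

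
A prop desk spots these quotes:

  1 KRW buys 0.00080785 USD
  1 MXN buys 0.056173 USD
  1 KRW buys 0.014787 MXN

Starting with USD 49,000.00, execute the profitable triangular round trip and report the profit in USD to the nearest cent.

Profitable loop is USD → KRW → MXN → USD:
USD 49,000.00 ÷ 0.00080785 = KRW 60,654,825
KRW 60,654,825 × 0.014787 = MXN 896,902.89
MXN 896,902.89 × 0.056173 = USD 50,381.73
Profit = USD 50,381.73 − USD 49,000.00

Profit: USD 1,381.73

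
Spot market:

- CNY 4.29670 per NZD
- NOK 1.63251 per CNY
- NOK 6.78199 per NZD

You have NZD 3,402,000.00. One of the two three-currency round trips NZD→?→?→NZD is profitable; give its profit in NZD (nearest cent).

Profit: NZD 116,584.99

Profitable loop is NZD → CNY → NOK → NZD:
NZD 3,402,000.00 × 4.29670 = CNY 14,617,373.40
CNY 14,617,373.40 × 1.63251 = NOK 23,863,008.25
NOK 23,863,008.25 ÷ 6.78199 = NZD 3,518,584.99
Profit = NZD 3,518,584.99 − NZD 3,402,000.00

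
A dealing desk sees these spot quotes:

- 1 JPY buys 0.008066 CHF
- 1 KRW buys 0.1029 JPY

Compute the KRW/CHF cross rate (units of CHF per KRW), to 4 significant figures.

KRW/CHF = 0.0008300

1 KRW × 0.1029 = 0.1029 JPY
0.1029 JPY × 0.008066 = 0.000829991 CHF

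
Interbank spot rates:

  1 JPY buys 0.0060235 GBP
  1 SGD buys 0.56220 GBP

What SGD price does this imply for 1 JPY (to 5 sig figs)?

1 JPY × 0.0060235 = 0.0060235 GBP
0.0060235 GBP ÷ 0.56220 = 0.0107142 SGD

JPY/SGD = 0.010714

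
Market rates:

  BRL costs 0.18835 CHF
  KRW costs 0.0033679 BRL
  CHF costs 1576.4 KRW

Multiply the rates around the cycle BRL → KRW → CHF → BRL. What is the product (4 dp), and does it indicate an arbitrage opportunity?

1.0000 (no arbitrage)

Around BRL → KRW → CHF → BRL: 1 ÷ 0.0033679 ÷ 1576.4 ÷ 0.18835 = 1.000020
Product ≈ 1 (deviation 0.002%, within rounding noise).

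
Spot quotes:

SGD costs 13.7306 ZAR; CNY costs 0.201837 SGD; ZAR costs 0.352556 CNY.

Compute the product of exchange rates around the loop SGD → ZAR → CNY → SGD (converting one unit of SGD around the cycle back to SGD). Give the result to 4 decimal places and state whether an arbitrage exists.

Around SGD → ZAR → CNY → SGD: 1 × 13.7306 × 0.352556 × 0.201837 = 0.977054
Product < 1; profitable direction is SGD → CNY → ZAR → SGD.

0.9771 (arbitrage exists)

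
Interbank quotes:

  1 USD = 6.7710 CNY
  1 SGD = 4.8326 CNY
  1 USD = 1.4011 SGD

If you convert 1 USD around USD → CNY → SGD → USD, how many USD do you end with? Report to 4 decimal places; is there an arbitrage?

1.0000 (no arbitrage)

Around USD → CNY → SGD → USD: 1 × 6.7710 ÷ 4.8326 ÷ 1.4011 = 1.000007
Product ≈ 1 (deviation 0.001%, within rounding noise).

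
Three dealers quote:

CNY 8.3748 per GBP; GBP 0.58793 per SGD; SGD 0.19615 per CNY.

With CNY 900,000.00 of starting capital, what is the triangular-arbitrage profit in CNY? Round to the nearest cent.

Profit: CNY 31,867.43

Profitable loop is CNY → GBP → SGD → CNY:
CNY 900,000.00 ÷ 8.3748 = GBP 107,465.25
GBP 107,465.25 ÷ 0.58793 = SGD 182,785.80
SGD 182,785.80 ÷ 0.19615 = CNY 931,867.43
Profit = CNY 931,867.43 − CNY 900,000.00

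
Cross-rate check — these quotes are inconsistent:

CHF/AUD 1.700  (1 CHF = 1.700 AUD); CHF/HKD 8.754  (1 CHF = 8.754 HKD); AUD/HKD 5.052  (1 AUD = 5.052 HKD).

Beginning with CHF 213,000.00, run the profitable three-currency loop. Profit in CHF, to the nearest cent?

Profitable loop is CHF → HKD → AUD → CHF:
CHF 213,000.00 × 8.754 = HKD 1,864,602.00
HKD 1,864,602.00 ÷ 5.052 = AUD 369,081.95
AUD 369,081.95 ÷ 1.700 = CHF 217,107.03
Profit = CHF 217,107.03 − CHF 213,000.00

Profit: CHF 4,107.03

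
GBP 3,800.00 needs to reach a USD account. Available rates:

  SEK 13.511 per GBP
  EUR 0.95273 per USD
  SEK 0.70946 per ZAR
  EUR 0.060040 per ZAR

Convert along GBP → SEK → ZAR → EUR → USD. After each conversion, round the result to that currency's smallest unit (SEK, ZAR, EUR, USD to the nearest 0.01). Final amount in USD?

GBP 3,800.00 × 13.511 = SEK 51,341.80
SEK 51,341.80 ÷ 0.70946 = ZAR 72,367.43
ZAR 72,367.43 × 0.060040 = EUR 4,344.94
EUR 4,344.94 ÷ 0.95273 = USD 4,560.52

USD 4,560.52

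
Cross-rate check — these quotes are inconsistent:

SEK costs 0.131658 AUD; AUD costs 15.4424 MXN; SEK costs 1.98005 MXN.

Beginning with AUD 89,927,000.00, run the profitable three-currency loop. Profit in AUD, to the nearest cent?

Profitable loop is AUD → MXN → SEK → AUD:
AUD 89,927,000.00 × 15.4424 = MXN 1,388,688,704.80
MXN 1,388,688,704.80 ÷ 1.98005 = SEK 701,340,221.11
SEK 701,340,221.11 × 0.131658 = AUD 92,337,050.83
Profit = AUD 92,337,050.83 − AUD 89,927,000.00

Profit: AUD 2,410,050.83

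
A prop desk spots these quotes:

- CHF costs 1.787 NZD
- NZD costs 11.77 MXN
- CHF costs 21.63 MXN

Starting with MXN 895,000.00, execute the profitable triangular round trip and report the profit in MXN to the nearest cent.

Profitable loop is MXN → NZD → CHF → MXN:
MXN 895,000.00 ÷ 11.77 = NZD 76,040.78
NZD 76,040.78 ÷ 1.787 = CHF 42,552.20
CHF 42,552.20 × 21.63 = MXN 920,404.09
Profit = MXN 920,404.09 − MXN 895,000.00

Profit: MXN 25,404.09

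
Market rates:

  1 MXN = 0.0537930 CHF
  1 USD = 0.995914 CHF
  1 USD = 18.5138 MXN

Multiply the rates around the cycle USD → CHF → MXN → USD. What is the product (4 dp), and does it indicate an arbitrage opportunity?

Around USD → CHF → MXN → USD: 1 × 0.995914 ÷ 0.0537930 ÷ 18.5138 = 1.000001
Product ≈ 1 (deviation 0.000%, within rounding noise).

1.0000 (no arbitrage)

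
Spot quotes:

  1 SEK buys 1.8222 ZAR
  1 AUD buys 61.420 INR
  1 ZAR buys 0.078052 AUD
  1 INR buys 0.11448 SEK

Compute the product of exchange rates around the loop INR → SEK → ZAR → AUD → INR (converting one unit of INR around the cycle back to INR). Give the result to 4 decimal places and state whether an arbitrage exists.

Around INR → SEK → ZAR → AUD → INR: 1 × 0.11448 × 1.8222 × 0.078052 × 61.420 = 1.000045
Product ≈ 1 (deviation 0.004%, within rounding noise).

1.0000 (no arbitrage)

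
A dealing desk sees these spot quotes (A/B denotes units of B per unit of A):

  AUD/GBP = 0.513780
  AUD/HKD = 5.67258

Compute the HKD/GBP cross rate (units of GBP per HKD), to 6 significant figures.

1 HKD ÷ 5.67258 = 0.176287 AUD
0.176287 AUD × 0.513780 = 0.0905725 GBP

HKD/GBP = 0.0905725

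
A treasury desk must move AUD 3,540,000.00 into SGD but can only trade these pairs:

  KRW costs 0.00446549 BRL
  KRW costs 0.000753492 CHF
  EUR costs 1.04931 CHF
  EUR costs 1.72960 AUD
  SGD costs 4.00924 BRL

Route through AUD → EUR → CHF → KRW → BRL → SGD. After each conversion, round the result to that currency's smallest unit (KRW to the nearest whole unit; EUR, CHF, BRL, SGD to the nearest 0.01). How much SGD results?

AUD 3,540,000.00 ÷ 1.72960 = EUR 2,046,716.00
EUR 2,046,716.00 × 1.04931 = CHF 2,147,639.57
CHF 2,147,639.57 ÷ 0.000753492 = KRW 2,850,248,669
KRW 2,850,248,669 × 0.00446549 = BRL 12,727,756.93
BRL 12,727,756.93 ÷ 4.00924 = SGD 3,174,605.89

SGD 3,174,605.89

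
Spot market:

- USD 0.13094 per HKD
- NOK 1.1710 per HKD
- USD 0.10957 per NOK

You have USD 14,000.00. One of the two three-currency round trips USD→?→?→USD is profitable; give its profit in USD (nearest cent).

Profit: USD 287.35

Profitable loop is USD → NOK → HKD → USD:
USD 14,000.00 ÷ 0.10957 = NOK 127,772.20
NOK 127,772.20 ÷ 1.1710 = HKD 109,113.75
HKD 109,113.75 × 0.13094 = USD 14,287.35
Profit = USD 14,287.35 − USD 14,000.00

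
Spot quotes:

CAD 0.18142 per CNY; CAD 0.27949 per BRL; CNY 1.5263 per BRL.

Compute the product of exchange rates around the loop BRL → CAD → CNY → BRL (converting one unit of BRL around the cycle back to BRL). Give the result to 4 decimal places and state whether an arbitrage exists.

Around BRL → CAD → CNY → BRL: 1 × 0.27949 ÷ 0.18142 ÷ 1.5263 = 1.009349
Product > 1; profitable direction is BRL → CAD → CNY → BRL.

1.0093 (arbitrage exists)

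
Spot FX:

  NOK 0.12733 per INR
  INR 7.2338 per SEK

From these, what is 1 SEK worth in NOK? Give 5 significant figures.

1 SEK × 7.2338 = 7.2338 INR
7.2338 INR × 0.12733 = 0.92108 NOK

SEK/NOK = 0.92108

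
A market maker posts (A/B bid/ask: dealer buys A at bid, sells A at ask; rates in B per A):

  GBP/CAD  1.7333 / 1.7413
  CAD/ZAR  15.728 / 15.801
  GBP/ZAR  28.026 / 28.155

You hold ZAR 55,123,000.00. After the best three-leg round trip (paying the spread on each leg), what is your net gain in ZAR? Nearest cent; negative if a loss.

Best loop ZAR → CAD → GBP → ZAR:
ZAR 55,123,000.00 ÷ 15.801 (buy CAD at ask) = CAD 3,488,576.67
CAD 3,488,576.67 ÷ 1.7413 (buy GBP at ask) = GBP 2,003,432.30
GBP 2,003,432.30 × 28.026 (sell GBP at bid) = ZAR 56,148,193.77

Net profit: ZAR 1,025,193.77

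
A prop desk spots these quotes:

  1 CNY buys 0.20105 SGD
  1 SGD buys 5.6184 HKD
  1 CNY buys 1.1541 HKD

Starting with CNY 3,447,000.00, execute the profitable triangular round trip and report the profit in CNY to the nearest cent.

Profit: CNY 74,826.78

Profitable loop is CNY → HKD → SGD → CNY:
CNY 3,447,000.00 × 1.1541 = HKD 3,978,182.70
HKD 3,978,182.70 ÷ 5.6184 = SGD 708,063.27
SGD 708,063.27 ÷ 0.20105 = CNY 3,521,826.78
Profit = CNY 3,521,826.78 − CNY 3,447,000.00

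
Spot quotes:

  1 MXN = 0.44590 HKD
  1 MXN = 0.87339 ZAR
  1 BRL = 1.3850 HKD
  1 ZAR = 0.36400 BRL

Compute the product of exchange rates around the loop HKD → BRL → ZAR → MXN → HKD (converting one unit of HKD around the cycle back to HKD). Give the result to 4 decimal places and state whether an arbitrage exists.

Around HKD → BRL → ZAR → MXN → HKD: 1 ÷ 1.3850 ÷ 0.36400 ÷ 0.87339 × 0.44590 = 1.012694
Product > 1; profitable direction is HKD → BRL → ZAR → MXN → HKD.

1.0127 (arbitrage exists)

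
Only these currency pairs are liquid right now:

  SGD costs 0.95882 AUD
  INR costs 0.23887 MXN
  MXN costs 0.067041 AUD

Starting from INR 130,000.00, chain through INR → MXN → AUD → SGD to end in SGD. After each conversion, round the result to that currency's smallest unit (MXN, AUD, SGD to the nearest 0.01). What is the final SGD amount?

SGD 2,171.24

INR 130,000.00 × 0.23887 = MXN 31,053.10
MXN 31,053.10 × 0.067041 = AUD 2,081.83
AUD 2,081.83 ÷ 0.95882 = SGD 2,171.24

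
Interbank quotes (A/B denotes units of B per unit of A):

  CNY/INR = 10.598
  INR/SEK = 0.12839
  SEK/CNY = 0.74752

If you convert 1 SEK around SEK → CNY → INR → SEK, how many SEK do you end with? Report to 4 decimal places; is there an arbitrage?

Around SEK → CNY → INR → SEK: 1 × 0.74752 × 10.598 × 0.12839 = 1.017133
Product > 1; profitable direction is SEK → CNY → INR → SEK.

1.0171 (arbitrage exists)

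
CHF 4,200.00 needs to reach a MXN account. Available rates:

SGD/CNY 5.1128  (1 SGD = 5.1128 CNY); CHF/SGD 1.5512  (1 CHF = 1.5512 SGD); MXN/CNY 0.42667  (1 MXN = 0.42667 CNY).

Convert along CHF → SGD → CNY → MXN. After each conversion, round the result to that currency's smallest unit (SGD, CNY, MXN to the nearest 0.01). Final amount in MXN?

MXN 78,069.94

CHF 4,200.00 × 1.5512 = SGD 6,515.04
SGD 6,515.04 × 5.1128 = CNY 33,310.10
CNY 33,310.10 ÷ 0.42667 = MXN 78,069.94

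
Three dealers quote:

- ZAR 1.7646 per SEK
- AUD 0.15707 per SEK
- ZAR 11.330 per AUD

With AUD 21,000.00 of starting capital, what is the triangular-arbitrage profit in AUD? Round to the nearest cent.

Profitable loop is AUD → ZAR → SEK → AUD:
AUD 21,000.00 × 11.330 = ZAR 237,930.00
ZAR 237,930.00 ÷ 1.7646 = SEK 134,835.09
SEK 134,835.09 × 0.15707 = AUD 21,178.55
Profit = AUD 21,178.55 − AUD 21,000.00

Profit: AUD 178.55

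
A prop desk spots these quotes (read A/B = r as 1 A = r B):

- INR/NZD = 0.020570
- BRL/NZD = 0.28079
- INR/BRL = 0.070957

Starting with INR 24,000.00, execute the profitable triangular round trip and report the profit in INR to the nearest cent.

Profitable loop is INR → NZD → BRL → INR:
INR 24,000.00 × 0.020570 = NZD 493.68
NZD 493.68 ÷ 0.28079 = BRL 1,758.18
BRL 1,758.18 ÷ 0.070957 = INR 24,778.14
Profit = INR 24,778.14 − INR 24,000.00

Profit: INR 778.14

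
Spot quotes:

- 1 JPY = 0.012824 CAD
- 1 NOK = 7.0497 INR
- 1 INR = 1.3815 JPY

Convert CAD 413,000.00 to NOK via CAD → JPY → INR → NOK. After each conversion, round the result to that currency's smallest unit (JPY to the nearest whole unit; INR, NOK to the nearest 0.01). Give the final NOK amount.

CAD 413,000.00 ÷ 0.012824 = JPY 32,205,240
JPY 32,205,240 ÷ 1.3815 = INR 23,311,791.53
INR 23,311,791.53 ÷ 7.0497 = NOK 3,306,777.81

NOK 3,306,777.81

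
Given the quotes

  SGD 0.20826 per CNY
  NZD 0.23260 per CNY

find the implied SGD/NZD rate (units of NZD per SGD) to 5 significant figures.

SGD/NZD = 1.1169

1 SGD ÷ 0.20826 = 4.80169 CNY
4.80169 CNY × 0.23260 = 1.11687 NZD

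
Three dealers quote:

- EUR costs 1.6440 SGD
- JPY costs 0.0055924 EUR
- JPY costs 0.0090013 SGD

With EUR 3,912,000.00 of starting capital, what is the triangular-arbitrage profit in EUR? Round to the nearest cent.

Profitable loop is EUR → SGD → JPY → EUR:
EUR 3,912,000.00 × 1.6440 = SGD 6,431,328.00
SGD 6,431,328.00 ÷ 0.0090013 = JPY 714,488,796
JPY 714,488,796 × 0.0055924 = EUR 3,995,707.14
Profit = EUR 3,995,707.14 − EUR 3,912,000.00

Profit: EUR 83,707.14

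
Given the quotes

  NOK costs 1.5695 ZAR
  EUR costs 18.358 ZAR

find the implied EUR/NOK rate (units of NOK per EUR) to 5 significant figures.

EUR/NOK = 11.697

1 EUR × 18.358 = 18.358 ZAR
18.358 ZAR ÷ 1.5695 = 11.6967 NOK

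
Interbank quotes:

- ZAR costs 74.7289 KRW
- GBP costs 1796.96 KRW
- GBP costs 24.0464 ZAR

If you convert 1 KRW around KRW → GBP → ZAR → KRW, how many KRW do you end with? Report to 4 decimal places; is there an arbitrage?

Around KRW → GBP → ZAR → KRW: 1 ÷ 1796.96 × 24.0464 × 74.7289 = 1.000001
Product ≈ 1 (deviation 0.000%, within rounding noise).

1.0000 (no arbitrage)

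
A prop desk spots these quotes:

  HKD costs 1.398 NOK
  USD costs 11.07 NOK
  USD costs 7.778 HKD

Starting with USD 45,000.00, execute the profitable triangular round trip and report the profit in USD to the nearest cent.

Profit: USD 812.61

Profitable loop is USD → NOK → HKD → USD:
USD 45,000.00 × 11.07 = NOK 498,150.00
NOK 498,150.00 ÷ 1.398 = HKD 356,330.47
HKD 356,330.47 ÷ 7.778 = USD 45,812.61
Profit = USD 45,812.61 − USD 45,000.00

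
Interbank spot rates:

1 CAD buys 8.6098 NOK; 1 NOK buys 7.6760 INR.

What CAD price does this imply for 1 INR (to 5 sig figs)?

INR/CAD = 0.015131

1 INR ÷ 7.6760 = 0.130276 NOK
0.130276 NOK ÷ 8.6098 = 0.0151312 CAD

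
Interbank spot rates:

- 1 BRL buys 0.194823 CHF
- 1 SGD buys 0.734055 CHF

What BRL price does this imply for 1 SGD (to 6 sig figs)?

SGD/BRL = 3.76780

1 SGD × 0.734055 = 0.734055 CHF
0.734055 CHF ÷ 0.194823 = 3.7678 BRL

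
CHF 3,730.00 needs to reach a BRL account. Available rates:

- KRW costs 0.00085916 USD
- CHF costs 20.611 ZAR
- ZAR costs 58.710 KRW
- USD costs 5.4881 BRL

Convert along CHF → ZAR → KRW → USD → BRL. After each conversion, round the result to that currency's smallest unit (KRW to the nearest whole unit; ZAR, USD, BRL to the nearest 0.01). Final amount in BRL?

BRL 21,282.19

CHF 3,730.00 × 20.611 = ZAR 76,879.03
ZAR 76,879.03 × 58.710 = KRW 4,513,568
KRW 4,513,568 × 0.00085916 = USD 3,877.88
USD 3,877.88 × 5.4881 = BRL 21,282.19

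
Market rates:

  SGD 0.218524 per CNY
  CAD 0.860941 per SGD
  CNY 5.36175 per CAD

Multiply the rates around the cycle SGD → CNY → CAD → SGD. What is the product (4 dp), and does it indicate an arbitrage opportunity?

Around SGD → CNY → CAD → SGD: 1 ÷ 0.218524 ÷ 5.36175 ÷ 0.860941 = 0.991336
Product < 1; profitable direction is SGD → CAD → CNY → SGD.

0.9913 (arbitrage exists)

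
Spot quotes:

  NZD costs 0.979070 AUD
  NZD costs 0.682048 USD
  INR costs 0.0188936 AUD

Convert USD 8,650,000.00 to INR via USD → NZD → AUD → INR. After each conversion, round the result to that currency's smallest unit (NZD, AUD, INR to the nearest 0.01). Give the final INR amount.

USD 8,650,000.00 ÷ 0.682048 = NZD 12,682,391.86
NZD 12,682,391.86 × 0.979070 = AUD 12,416,949.40
AUD 12,416,949.40 ÷ 0.0188936 = INR 657,203,995.00

INR 657,203,995.00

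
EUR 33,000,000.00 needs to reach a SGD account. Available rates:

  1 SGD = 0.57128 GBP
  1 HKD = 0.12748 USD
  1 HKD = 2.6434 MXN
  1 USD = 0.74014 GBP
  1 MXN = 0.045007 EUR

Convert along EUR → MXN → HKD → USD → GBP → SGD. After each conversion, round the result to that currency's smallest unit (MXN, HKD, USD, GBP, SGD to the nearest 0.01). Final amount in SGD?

SGD 45,811,857.30

EUR 33,000,000.00 ÷ 0.045007 = MXN 733,219,277.00
MXN 733,219,277.00 ÷ 2.6434 = HKD 277,377,346.22
HKD 277,377,346.22 × 0.12748 = USD 35,360,064.10
USD 35,360,064.10 × 0.74014 = GBP 26,171,397.84
GBP 26,171,397.84 ÷ 0.57128 = SGD 45,811,857.30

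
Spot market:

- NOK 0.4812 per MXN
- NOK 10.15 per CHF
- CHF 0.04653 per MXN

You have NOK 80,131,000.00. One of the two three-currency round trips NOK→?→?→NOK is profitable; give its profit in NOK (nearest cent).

Profit: NOK 1,513,528.72

Profitable loop is NOK → CHF → MXN → NOK:
NOK 80,131,000.00 ÷ 10.15 = CHF 7,894,679.80
CHF 7,894,679.80 ÷ 0.04653 = MXN 169,668,596.67
MXN 169,668,596.67 × 0.4812 = NOK 81,644,528.72
Profit = NOK 81,644,528.72 − NOK 80,131,000.00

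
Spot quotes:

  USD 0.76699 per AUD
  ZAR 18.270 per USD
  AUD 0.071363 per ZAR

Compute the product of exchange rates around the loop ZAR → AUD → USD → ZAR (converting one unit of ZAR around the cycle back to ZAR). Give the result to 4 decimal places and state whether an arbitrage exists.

1.0000 (no arbitrage)

Around ZAR → AUD → USD → ZAR: 1 × 0.071363 × 0.76699 × 18.270 = 1.000003
Product ≈ 1 (deviation 0.000%, within rounding noise).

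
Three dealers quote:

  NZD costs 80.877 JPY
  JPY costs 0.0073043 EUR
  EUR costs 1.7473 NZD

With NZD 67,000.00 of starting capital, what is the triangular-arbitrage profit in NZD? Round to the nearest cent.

Profitable loop is NZD → JPY → EUR → NZD:
NZD 67,000.00 × 80.877 = JPY 5,418,759
JPY 5,418,759 × 0.0073043 = EUR 39,580.24
EUR 39,580.24 × 1.7473 = NZD 69,158.56
Profit = NZD 69,158.56 − NZD 67,000.00

Profit: NZD 2,158.56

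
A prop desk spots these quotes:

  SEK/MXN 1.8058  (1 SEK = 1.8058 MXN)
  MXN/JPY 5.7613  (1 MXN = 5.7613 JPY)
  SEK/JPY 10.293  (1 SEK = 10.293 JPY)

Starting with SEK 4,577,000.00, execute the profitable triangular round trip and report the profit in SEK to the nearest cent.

Profit: SEK 49,249.79

Profitable loop is SEK → MXN → JPY → SEK:
SEK 4,577,000.00 × 1.8058 = MXN 8,265,146.60
MXN 8,265,146.60 × 5.7613 = JPY 47,617,989
JPY 47,617,989 ÷ 10.293 = SEK 4,626,249.79
Profit = SEK 4,626,249.79 − SEK 4,577,000.00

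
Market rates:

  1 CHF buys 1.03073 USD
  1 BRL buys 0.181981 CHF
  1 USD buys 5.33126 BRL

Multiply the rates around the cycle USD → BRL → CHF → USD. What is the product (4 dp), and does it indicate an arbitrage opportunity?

1.0000 (no arbitrage)

Around USD → BRL → CHF → USD: 1 × 5.33126 × 0.181981 × 1.03073 = 1.000002
Product ≈ 1 (deviation 0.000%, within rounding noise).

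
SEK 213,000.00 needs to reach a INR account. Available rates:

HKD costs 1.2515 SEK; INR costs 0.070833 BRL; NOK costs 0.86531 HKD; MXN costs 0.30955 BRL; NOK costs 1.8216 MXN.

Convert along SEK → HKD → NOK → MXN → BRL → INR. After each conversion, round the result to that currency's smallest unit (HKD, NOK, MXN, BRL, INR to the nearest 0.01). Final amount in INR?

SEK 213,000.00 ÷ 1.2515 = HKD 170,195.77
HKD 170,195.77 ÷ 0.86531 = NOK 196,687.63
NOK 196,687.63 × 1.8216 = MXN 358,286.19
MXN 358,286.19 × 0.30955 = BRL 110,907.49
BRL 110,907.49 ÷ 0.070833 = INR 1,565,760.17

INR 1,565,760.17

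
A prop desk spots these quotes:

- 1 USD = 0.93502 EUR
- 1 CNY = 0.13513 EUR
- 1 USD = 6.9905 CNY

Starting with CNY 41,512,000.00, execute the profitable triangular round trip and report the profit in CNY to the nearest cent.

Profit: CNY 426,488.50

Profitable loop is CNY → EUR → USD → CNY:
CNY 41,512,000.00 × 0.13513 = EUR 5,609,516.56
EUR 5,609,516.56 ÷ 0.93502 = USD 5,999,354.62
USD 5,999,354.62 × 6.9905 = CNY 41,938,488.50
Profit = CNY 41,938,488.50 − CNY 41,512,000.00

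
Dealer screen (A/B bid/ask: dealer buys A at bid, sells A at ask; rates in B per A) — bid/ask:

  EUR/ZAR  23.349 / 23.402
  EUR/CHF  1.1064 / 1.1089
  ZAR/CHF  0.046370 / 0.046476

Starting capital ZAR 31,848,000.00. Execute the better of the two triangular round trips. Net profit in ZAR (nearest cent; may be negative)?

Best loop ZAR → EUR → CHF → ZAR:
ZAR 31,848,000.00 ÷ 23.402 (buy EUR at ask) = EUR 1,360,909.32
EUR 1,360,909.32 × 1.1064 (sell EUR at bid) = CHF 1,505,710.08
CHF 1,505,710.08 ÷ 0.046476 (buy ZAR at ask) = ZAR 32,397,583.18

Net profit: ZAR 549,583.18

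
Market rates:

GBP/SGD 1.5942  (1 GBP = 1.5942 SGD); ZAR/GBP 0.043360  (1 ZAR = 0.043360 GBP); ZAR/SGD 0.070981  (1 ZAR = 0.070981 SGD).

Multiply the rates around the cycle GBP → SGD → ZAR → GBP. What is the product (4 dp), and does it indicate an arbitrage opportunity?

Around GBP → SGD → ZAR → GBP: 1 × 1.5942 ÷ 0.070981 × 0.043360 = 0.973845
Product < 1; profitable direction is GBP → ZAR → SGD → GBP.

0.9738 (arbitrage exists)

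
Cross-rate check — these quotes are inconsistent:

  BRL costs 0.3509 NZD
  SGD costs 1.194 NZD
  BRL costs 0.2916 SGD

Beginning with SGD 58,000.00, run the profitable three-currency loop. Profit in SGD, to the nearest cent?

Profitable loop is SGD → BRL → NZD → SGD:
SGD 58,000.00 ÷ 0.2916 = BRL 198,902.61
BRL 198,902.61 × 0.3509 = NZD 69,794.92
NZD 69,794.92 ÷ 1.194 = SGD 58,454.71
Profit = SGD 58,454.71 − SGD 58,000.00

Profit: SGD 454.71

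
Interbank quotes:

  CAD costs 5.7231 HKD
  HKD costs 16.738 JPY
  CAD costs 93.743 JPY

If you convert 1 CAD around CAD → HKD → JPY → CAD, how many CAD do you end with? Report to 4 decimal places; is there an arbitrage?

1.0219 (arbitrage exists)

Around CAD → HKD → JPY → CAD: 1 × 5.7231 × 16.738 ÷ 93.743 = 1.021871
Product > 1; profitable direction is CAD → HKD → JPY → CAD.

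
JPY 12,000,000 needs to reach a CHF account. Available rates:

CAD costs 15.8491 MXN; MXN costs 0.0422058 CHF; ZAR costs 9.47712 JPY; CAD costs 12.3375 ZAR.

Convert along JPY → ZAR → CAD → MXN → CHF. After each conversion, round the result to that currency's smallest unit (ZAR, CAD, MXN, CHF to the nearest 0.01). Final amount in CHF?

JPY 12,000,000 ÷ 9.47712 = ZAR 1,266,207.46
ZAR 1,266,207.46 ÷ 12.3375 = CAD 102,630.80
CAD 102,630.80 × 15.8491 = MXN 1,626,605.81
MXN 1,626,605.81 × 0.0422058 = CHF 68,652.20

CHF 68,652.20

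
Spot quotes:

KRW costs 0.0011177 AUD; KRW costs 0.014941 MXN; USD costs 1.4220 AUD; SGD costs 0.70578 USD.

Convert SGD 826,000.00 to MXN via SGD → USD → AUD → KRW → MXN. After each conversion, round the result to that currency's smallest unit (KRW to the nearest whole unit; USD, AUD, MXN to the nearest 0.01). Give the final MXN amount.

MXN 11,081,623.94

SGD 826,000.00 × 0.70578 = USD 582,974.28
USD 582,974.28 × 1.4220 = AUD 828,989.43
AUD 828,989.43 ÷ 0.0011177 = KRW 741,692,252
KRW 741,692,252 × 0.014941 = MXN 11,081,623.94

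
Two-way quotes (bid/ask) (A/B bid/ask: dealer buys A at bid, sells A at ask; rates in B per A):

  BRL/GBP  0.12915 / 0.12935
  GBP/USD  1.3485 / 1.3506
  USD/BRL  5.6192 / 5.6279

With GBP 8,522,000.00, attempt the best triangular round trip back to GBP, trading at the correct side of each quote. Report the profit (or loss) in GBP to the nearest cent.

Best loop GBP → BRL → USD → GBP:
GBP 8,522,000.00 ÷ 0.12935 (buy BRL at ask) = BRL 65,883,262.47
BRL 65,883,262.47 ÷ 5.6279 (buy USD at ask) = USD 11,706,544.62
USD 11,706,544.62 ÷ 1.3506 (buy GBP at ask) = GBP 8,667,662.24

Net profit: GBP 145,662.24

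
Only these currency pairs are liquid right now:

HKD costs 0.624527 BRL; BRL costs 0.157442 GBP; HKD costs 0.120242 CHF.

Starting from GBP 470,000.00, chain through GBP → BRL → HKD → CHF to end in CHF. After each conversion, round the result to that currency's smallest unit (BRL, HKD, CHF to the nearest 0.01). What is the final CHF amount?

CHF 574,754.30

GBP 470,000.00 ÷ 0.157442 = BRL 2,985,226.31
BRL 2,985,226.31 ÷ 0.624527 = HKD 4,779,979.58
HKD 4,779,979.58 × 0.120242 = CHF 574,754.30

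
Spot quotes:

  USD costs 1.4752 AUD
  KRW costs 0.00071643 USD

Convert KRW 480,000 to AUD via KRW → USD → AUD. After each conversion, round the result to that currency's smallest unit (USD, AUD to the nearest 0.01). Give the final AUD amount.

KRW 480,000 × 0.00071643 = USD 343.89
USD 343.89 × 1.4752 = AUD 507.31

AUD 507.31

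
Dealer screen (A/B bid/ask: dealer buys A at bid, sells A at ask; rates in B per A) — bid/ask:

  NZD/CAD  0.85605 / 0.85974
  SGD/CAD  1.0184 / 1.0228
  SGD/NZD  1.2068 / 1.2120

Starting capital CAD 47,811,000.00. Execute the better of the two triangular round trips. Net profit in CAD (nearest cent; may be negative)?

Net profit: CAD 480,594.04

Best loop CAD → SGD → NZD → CAD:
CAD 47,811,000.00 ÷ 1.0228 (buy SGD at ask) = SGD 46,745,209.23
SGD 46,745,209.23 × 1.2068 (sell SGD at bid) = NZD 56,412,118.50
NZD 56,412,118.50 × 0.85605 (sell NZD at bid) = CAD 48,291,594.04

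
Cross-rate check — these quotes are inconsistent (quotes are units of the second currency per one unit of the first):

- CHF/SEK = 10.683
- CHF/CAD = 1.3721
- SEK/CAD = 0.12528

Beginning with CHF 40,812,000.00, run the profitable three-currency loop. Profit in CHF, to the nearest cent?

Profit: CHF 1,028,673.75

Profitable loop is CHF → CAD → SEK → CHF:
CHF 40,812,000.00 × 1.3721 = CAD 55,998,145.20
CAD 55,998,145.20 ÷ 0.12528 = SEK 446,983,917.62
SEK 446,983,917.62 ÷ 10.683 = CHF 41,840,673.75
Profit = CHF 41,840,673.75 − CHF 40,812,000.00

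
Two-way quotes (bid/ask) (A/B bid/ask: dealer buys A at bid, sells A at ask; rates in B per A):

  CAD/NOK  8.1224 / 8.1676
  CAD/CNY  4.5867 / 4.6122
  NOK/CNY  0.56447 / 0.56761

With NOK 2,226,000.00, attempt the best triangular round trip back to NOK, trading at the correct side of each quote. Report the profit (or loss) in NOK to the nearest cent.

Best loop NOK → CNY → CAD → NOK:
NOK 2,226,000.00 × 0.56447 (sell NOK at bid) = CNY 1,256,510.22
CNY 1,256,510.22 ÷ 4.6122 (buy CAD at ask) = CAD 272,431.86
CAD 272,431.86 × 8.1224 (sell CAD at bid) = NOK 2,212,800.53

Net result: NOK -13,199.47 (no profitable arbitrage after spreads)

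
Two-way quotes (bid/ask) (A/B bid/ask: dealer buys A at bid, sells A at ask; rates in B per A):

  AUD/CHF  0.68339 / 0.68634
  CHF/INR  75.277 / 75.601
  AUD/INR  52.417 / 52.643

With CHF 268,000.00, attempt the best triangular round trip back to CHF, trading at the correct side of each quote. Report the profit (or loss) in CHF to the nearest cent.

Net profit: CHF 2,732.32

Best loop CHF → AUD → INR → CHF:
CHF 268,000.00 ÷ 0.68634 (buy AUD at ask) = AUD 390,477.02
AUD 390,477.02 × 52.417 (sell AUD at bid) = INR 20,467,634.12
INR 20,467,634.12 ÷ 75.601 (buy CHF at ask) = CHF 270,732.32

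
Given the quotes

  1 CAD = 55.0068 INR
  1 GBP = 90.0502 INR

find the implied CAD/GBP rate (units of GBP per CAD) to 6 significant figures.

CAD/GBP = 0.610846

1 CAD × 55.0068 = 55.0068 INR
55.0068 INR ÷ 90.0502 = 0.610846 GBP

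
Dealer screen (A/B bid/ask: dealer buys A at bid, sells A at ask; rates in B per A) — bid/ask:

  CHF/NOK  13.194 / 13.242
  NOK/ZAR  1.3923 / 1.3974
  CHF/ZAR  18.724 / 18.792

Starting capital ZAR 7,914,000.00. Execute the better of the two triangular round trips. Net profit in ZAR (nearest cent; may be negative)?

Net profit: ZAR 93,931.62

Best loop ZAR → NOK → CHF → ZAR:
ZAR 7,914,000.00 ÷ 1.3974 (buy NOK at ask) = NOK 5,663,374.84
NOK 5,663,374.84 ÷ 13.242 (buy CHF at ask) = CHF 427,682.74
CHF 427,682.74 × 18.724 (sell CHF at bid) = ZAR 8,007,931.62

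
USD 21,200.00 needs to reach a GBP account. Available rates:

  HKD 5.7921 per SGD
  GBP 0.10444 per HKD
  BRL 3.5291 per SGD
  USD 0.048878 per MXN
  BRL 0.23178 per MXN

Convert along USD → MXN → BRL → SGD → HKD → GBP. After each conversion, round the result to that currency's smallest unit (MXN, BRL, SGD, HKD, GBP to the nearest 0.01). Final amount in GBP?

GBP 17,232.06

USD 21,200.00 ÷ 0.048878 = MXN 433,732.97
MXN 433,732.97 × 0.23178 = BRL 100,530.63
BRL 100,530.63 ÷ 3.5291 = SGD 28,486.19
SGD 28,486.19 × 5.7921 = HKD 164,994.86
HKD 164,994.86 × 0.10444 = GBP 17,232.06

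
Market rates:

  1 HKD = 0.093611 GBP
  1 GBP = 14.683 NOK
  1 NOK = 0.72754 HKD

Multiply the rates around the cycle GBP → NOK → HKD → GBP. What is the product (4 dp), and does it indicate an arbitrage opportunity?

Around GBP → NOK → HKD → GBP: 1 × 14.683 × 0.72754 × 0.093611 = 0.999997
Product ≈ 1 (deviation 0.000%, within rounding noise).

1.0000 (no arbitrage)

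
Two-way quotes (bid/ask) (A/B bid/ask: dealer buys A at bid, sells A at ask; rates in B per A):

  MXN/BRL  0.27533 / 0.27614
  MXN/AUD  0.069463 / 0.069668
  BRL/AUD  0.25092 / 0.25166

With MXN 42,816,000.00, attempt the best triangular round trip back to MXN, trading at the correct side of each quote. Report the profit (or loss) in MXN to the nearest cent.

Net result: MXN -18,725.25 (no profitable arbitrage after spreads)

Best loop MXN → AUD → BRL → MXN:
MXN 42,816,000.00 × 0.069463 (sell MXN at bid) = AUD 2,974,127.81
AUD 2,974,127.81 ÷ 0.25166 (buy BRL at ask) = BRL 11,818,039.45
BRL 11,818,039.45 ÷ 0.27614 (buy MXN at ask) = MXN 42,797,274.75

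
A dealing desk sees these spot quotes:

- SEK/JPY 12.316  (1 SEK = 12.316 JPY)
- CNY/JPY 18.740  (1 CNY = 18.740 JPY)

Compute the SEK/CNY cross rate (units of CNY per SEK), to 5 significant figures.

1 SEK × 12.316 = 12.316 JPY
12.316 JPY ÷ 18.740 = 0.657204 CNY

SEK/CNY = 0.65720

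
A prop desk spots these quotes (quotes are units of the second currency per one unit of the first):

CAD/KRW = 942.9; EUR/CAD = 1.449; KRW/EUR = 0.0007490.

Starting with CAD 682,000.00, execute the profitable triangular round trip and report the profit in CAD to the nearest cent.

Profitable loop is CAD → KRW → EUR → CAD:
CAD 682,000.00 × 942.9 = KRW 643,057,800
KRW 643,057,800 × 0.0007490 = EUR 481,650.29
EUR 481,650.29 × 1.449 = CAD 697,911.27
Profit = CAD 697,911.27 − CAD 682,000.00

Profit: CAD 15,911.27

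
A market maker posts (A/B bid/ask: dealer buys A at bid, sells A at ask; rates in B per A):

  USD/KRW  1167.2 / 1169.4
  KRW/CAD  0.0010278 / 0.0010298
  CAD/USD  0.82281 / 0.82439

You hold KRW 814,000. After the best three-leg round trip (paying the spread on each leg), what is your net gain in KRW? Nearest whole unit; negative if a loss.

Best loop KRW → USD → CAD → KRW:
KRW 814,000 ÷ 1169.4 (buy USD at ask) = USD 696.08
USD 696.08 ÷ 0.82439 (buy CAD at ask) = CAD 844.36
CAD 844.36 ÷ 0.0010298 (buy KRW at ask) = KRW 819,928

Net profit: KRW 5,928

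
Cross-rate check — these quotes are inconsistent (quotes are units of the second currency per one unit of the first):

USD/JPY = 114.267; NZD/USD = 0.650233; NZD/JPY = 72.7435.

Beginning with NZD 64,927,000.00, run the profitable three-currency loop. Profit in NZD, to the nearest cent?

Profit: NZD 1,389,405.05

Profitable loop is NZD → USD → JPY → NZD:
NZD 64,927,000.00 × 0.650233 = USD 42,217,677.99
USD 42,217,677.99 × 114.267 = JPY 4,824,087,411
JPY 4,824,087,411 ÷ 72.7435 = NZD 66,316,405.05
Profit = NZD 66,316,405.05 − NZD 64,927,000.00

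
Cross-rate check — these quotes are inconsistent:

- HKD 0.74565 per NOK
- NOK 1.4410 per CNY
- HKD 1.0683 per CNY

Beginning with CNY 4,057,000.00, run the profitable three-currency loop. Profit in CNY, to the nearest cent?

Profitable loop is CNY → NOK → HKD → CNY:
CNY 4,057,000.00 × 1.4410 = NOK 5,846,137.00
NOK 5,846,137.00 × 0.74565 = HKD 4,359,172.05
HKD 4,359,172.05 ÷ 1.0683 = CNY 4,080,475.57
Profit = CNY 4,080,475.57 − CNY 4,057,000.00

Profit: CNY 23,475.57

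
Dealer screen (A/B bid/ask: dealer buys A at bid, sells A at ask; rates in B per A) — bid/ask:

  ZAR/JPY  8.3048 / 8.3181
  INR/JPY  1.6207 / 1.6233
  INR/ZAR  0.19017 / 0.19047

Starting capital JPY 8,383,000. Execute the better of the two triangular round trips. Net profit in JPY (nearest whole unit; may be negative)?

Net profit: JPY 192,341

Best loop JPY → ZAR → INR → JPY:
JPY 8,383,000 ÷ 8.3181 (buy ZAR at ask) = ZAR 1,007,802.26
ZAR 1,007,802.26 ÷ 0.19047 (buy INR at ask) = INR 5,291,133.84
INR 5,291,133.84 × 1.6207 (sell INR at bid) = JPY 8,575,341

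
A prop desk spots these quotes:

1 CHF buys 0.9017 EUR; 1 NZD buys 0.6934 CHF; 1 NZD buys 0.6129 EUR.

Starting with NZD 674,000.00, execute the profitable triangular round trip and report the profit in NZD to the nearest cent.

Profitable loop is NZD → CHF → EUR → NZD:
NZD 674,000.00 × 0.6934 = CHF 467,351.60
CHF 467,351.60 × 0.9017 = EUR 421,410.94
EUR 421,410.94 ÷ 0.6129 = NZD 687,568.83
Profit = NZD 687,568.83 − NZD 674,000.00

Profit: NZD 13,568.83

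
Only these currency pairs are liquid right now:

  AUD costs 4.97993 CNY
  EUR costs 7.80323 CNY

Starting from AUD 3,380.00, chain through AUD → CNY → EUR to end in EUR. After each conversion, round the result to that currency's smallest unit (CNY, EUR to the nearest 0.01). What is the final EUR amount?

EUR 2,157.08

AUD 3,380.00 × 4.97993 = CNY 16,832.16
CNY 16,832.16 ÷ 7.80323 = EUR 2,157.08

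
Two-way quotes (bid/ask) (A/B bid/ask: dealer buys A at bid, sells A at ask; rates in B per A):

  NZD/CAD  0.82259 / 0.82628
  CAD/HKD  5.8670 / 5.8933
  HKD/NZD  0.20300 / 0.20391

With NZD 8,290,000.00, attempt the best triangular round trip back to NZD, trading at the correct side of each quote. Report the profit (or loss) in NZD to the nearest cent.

Best loop NZD → HKD → CAD → NZD:
NZD 8,290,000.00 ÷ 0.20391 (buy HKD at ask) = HKD 40,655,191.02
HKD 40,655,191.02 ÷ 5.8933 (buy CAD at ask) = CAD 6,898,544.28
CAD 6,898,544.28 ÷ 0.82628 (buy NZD at ask) = NZD 8,348,918.38

Net profit: NZD 58,918.38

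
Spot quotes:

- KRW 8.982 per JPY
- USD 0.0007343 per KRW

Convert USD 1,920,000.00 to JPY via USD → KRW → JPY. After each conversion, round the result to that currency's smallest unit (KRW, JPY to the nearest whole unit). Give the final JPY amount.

USD 1,920,000.00 ÷ 0.0007343 = KRW 2,614,735,122
KRW 2,614,735,122 ÷ 8.982 = JPY 291,108,341

JPY 291,108,341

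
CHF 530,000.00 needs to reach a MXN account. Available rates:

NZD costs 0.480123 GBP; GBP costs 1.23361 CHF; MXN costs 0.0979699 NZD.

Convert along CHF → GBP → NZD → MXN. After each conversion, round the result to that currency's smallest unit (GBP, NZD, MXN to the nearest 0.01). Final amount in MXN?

CHF 530,000.00 ÷ 1.23361 = GBP 429,633.35
GBP 429,633.35 ÷ 0.480123 = NZD 894,840.18
NZD 894,840.18 ÷ 0.0979699 = MXN 9,133,827.63

MXN 9,133,827.63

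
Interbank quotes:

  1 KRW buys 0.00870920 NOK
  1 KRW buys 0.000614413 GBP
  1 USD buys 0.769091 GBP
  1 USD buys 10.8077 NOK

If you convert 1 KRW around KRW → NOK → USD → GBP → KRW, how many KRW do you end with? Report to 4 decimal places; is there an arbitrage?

Around KRW → NOK → USD → GBP → KRW: 1 × 0.00870920 ÷ 10.8077 × 0.769091 ÷ 0.000614413 = 1.008701
Product > 1; profitable direction is KRW → NOK → USD → GBP → KRW.

1.0087 (arbitrage exists)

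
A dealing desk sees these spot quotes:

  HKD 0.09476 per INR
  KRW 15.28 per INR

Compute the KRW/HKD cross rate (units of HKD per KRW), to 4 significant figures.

KRW/HKD = 0.006202

1 KRW ÷ 15.28 = 0.065445 INR
0.065445 INR × 0.09476 = 0.00620157 HKD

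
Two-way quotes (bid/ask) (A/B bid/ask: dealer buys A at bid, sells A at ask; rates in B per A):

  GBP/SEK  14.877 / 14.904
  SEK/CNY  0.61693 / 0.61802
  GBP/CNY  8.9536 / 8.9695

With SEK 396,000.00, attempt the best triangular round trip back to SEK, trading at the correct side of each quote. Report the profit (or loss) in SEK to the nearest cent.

Net profit: SEK 9,208.18

Best loop SEK → CNY → GBP → SEK:
SEK 396,000.00 × 0.61693 (sell SEK at bid) = CNY 244,304.28
CNY 244,304.28 ÷ 8.9695 (buy GBP at ask) = GBP 27,237.22
GBP 27,237.22 × 14.877 (sell GBP at bid) = SEK 405,208.18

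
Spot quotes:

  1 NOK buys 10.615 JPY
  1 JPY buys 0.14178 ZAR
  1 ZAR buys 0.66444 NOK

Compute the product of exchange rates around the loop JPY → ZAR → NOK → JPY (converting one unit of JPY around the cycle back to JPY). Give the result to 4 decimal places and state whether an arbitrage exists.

Around JPY → ZAR → NOK → JPY: 1 × 0.14178 × 0.66444 × 10.615 = 0.999979
Product ≈ 1 (deviation 0.002%, within rounding noise).

1.0000 (no arbitrage)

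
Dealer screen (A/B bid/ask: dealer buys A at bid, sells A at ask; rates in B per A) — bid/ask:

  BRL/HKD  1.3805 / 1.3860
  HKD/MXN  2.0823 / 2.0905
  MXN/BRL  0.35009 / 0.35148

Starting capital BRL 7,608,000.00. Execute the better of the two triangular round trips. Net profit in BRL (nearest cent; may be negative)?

Net profit: BRL 48,493.53

Best loop BRL → HKD → MXN → BRL:
BRL 7,608,000.00 × 1.3805 (sell BRL at bid) = HKD 10,502,844.00
HKD 10,502,844.00 × 2.0823 (sell HKD at bid) = MXN 21,870,072.06
MXN 21,870,072.06 × 0.35009 (sell MXN at bid) = BRL 7,656,493.53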